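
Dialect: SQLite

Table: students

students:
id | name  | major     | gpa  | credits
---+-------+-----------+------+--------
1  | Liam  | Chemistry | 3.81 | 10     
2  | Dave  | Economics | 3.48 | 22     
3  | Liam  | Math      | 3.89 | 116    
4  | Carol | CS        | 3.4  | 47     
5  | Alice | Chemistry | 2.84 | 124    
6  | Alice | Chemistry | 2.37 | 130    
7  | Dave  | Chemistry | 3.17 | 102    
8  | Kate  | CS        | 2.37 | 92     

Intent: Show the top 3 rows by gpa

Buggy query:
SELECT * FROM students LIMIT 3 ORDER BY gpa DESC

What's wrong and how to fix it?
Bug: LIMIT must come after ORDER BY

Fix: Swap the clauses: ORDER BY first, then LIMIT

Corrected query:
SELECT * FROM students ORDER BY gpa DESC LIMIT 3

Result:
id | name | major     | gpa  | credits
---+------+-----------+------+--------
3  | Liam | Math      | 3.89 | 116    
1  | Liam | Chemistry | 3.81 | 10     
2  | Dave | Economics | 3.48 | 22     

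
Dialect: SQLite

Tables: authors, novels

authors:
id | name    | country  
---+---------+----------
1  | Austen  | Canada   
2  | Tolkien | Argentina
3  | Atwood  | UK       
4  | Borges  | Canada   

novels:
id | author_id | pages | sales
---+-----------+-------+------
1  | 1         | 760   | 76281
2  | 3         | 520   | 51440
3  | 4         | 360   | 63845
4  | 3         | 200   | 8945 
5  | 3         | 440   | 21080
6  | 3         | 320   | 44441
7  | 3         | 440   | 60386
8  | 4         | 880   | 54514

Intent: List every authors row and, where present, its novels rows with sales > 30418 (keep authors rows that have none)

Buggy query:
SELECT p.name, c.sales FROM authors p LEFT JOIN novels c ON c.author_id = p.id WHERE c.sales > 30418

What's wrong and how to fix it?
Bug: A WHERE condition on the right-hand table after LEFT JOIN drops unmatched parents

Fix: Move the right-table condition into the ON clause so unmatched parents are kept

Corrected query:
SELECT p.name, c.sales FROM authors p LEFT JOIN novels c ON c.author_id = p.id AND c.sales > 30418

Result:
name    | sales
--------+------
Austen  | 76281
Tolkien | NULL 
Atwood  | 44441
Atwood  | 51440
Atwood  | 60386
Borges  | 54514
Borges  | 63845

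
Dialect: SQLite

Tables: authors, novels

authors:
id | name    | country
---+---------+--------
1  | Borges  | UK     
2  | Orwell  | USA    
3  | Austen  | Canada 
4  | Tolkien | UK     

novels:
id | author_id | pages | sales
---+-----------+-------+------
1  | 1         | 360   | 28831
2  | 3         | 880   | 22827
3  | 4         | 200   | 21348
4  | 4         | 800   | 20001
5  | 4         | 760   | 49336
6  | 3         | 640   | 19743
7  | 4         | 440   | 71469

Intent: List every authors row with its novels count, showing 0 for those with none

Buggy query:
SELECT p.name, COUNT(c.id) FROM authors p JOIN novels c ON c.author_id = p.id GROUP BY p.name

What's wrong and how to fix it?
Bug: An inner join excludes parents with zero children

Fix: Use LEFT JOIN so parents without children still appear (COUNT(c.id) gives 0)

Corrected query:
SELECT p.name, COUNT(c.id) FROM authors p LEFT JOIN novels c ON c.author_id = p.id GROUP BY p.name

Result:
name    | COUNT(c.id)
--------+------------
Austen  | 2          
Borges  | 1          
Orwell  | 0          
Tolkien | 4          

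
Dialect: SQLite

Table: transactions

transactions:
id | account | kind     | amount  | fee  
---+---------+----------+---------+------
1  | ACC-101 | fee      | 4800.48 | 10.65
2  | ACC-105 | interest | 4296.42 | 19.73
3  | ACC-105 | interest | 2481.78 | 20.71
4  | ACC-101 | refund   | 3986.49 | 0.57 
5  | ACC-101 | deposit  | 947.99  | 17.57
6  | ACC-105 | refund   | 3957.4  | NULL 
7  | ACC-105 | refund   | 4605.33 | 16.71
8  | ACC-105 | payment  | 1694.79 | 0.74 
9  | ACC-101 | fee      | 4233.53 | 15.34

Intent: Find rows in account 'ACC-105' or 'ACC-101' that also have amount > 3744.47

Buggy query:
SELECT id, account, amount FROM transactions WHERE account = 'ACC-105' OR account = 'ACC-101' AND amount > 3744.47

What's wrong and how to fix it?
Bug: Without parentheses, AND is evaluated before OR, so the amount filter only applies to the 'ACC-101' branch

Fix: Add parentheses around the OR so the AND applies to both alternatives

Corrected query:
SELECT id, account, amount FROM transactions WHERE (account = 'ACC-105' OR account = 'ACC-101') AND amount > 3744.47

Result:
id | account | amount 
---+---------+--------
1  | ACC-101 | 4800.48
2  | ACC-105 | 4296.42
4  | ACC-101 | 3986.49
6  | ACC-105 | 3957.4 
7  | ACC-105 | 4605.33
9  | ACC-101 | 4233.53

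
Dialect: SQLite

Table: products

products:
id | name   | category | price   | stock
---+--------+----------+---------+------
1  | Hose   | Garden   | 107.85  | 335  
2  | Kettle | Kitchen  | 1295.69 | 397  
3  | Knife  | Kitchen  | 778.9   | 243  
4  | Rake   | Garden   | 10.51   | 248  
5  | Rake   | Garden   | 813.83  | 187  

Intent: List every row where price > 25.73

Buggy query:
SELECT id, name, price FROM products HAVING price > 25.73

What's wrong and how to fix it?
Bug: This is a non-aggregate query (no GROUP BY, no aggregates), so in SQLite the HAVING clause is invalid here; a row-level condition belongs in WHERE

Fix: Use WHERE for row-level filtering

Corrected query:
SELECT id, name, price FROM products WHERE price > 25.73

Result:
id | name   | price  
---+--------+--------
1  | Hose   | 107.85 
2  | Kettle | 1295.69
3  | Knife  | 778.9  
5  | Rake   | 813.83 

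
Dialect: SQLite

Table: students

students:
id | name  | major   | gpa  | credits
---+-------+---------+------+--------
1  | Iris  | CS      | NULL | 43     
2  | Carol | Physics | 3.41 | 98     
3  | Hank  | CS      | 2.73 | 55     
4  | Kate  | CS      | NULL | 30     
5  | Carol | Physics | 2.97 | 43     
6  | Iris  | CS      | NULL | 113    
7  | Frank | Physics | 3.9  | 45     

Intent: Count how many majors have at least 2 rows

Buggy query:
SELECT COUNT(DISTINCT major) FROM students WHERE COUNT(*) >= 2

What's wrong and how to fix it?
Bug: WHERE filters individual rows, not groups, so a group-level COUNT is invalid there

Fix: Use a subquery that GROUPs and filters with HAVING, then count its rows

Corrected query:
SELECT COUNT(*) FROM (SELECT major FROM students GROUP BY major HAVING COUNT(*) >= 2)

Result:
COUNT(*)
--------
2       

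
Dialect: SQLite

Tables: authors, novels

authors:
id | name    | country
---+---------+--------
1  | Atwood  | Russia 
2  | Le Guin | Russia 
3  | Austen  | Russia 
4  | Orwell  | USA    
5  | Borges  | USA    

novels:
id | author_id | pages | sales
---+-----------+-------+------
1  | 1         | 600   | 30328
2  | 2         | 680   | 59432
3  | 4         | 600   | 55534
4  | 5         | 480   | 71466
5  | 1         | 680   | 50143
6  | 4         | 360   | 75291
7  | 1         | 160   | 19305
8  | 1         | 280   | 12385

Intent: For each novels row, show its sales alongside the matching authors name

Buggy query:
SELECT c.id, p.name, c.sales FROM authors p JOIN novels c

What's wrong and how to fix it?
Bug: Missing join condition: each novels row is matched to all authors rows instead of just its own

Fix: Add ON c.author_id = p.id to the JOIN

Corrected query:
SELECT c.id, p.name, c.sales FROM authors p JOIN novels c ON c.author_id = p.id

Result:
id | name    | sales
---+---------+------
1  | Atwood  | 30328
2  | Le Guin | 59432
3  | Orwell  | 55534
4  | Borges  | 71466
5  | Atwood  | 50143
6  | Orwell  | 75291
7  | Atwood  | 19305
8  | Atwood  | 12385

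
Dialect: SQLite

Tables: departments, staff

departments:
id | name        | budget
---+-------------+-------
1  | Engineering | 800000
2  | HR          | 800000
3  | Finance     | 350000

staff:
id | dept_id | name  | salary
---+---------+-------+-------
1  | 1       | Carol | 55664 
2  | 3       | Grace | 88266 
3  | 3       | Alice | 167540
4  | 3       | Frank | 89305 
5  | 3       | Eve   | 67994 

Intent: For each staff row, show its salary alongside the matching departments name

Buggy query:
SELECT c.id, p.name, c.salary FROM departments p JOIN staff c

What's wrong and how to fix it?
Bug: Missing join condition: each staff row is matched to all departments rows instead of just its own

Fix: Specify the join condition linking the foreign key to the parent id

Corrected query:
SELECT c.id, p.name, c.salary FROM departments p JOIN staff c ON c.dept_id = p.id

Result:
id | name        | salary
---+-------------+-------
1  | Engineering | 55664 
2  | Finance     | 88266 
3  | Finance     | 167540
4  | Finance     | 89305 
5  | Finance     | 67994 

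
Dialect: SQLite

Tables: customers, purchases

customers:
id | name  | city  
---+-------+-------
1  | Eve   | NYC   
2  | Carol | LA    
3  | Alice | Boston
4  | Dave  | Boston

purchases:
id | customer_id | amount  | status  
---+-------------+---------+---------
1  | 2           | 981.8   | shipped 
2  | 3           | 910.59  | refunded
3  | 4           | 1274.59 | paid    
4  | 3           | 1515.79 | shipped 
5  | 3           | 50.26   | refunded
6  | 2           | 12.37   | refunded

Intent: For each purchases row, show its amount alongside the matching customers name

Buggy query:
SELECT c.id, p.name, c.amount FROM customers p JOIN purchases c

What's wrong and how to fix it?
Bug: JOIN with no ON clause produces a cartesian product; every purchases row pairs with every customers row

Fix: Add ON c.customer_id = p.id to the JOIN

Corrected query:
SELECT c.id, p.name, c.amount FROM customers p JOIN purchases c ON c.customer_id = p.id

Result:
id | name  | amount 
---+-------+--------
1  | Carol | 981.8  
2  | Alice | 910.59 
3  | Dave  | 1274.59
4  | Alice | 1515.79
5  | Alice | 50.26  
6  | Carol | 12.37  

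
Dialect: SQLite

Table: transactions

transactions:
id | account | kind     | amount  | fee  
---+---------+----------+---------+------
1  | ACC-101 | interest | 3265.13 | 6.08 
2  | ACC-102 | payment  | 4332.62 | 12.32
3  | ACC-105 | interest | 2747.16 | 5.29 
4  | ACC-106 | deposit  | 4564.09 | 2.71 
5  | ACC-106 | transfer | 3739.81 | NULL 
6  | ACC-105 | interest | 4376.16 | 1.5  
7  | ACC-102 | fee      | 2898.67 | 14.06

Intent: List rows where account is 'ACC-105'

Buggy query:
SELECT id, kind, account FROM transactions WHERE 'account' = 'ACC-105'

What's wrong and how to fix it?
Bug: Single quotes denote string literals in SQL; the column name is being compared as a constant string

Fix: Remove the quotes around the column name (or use double quotes for an identifier)

Corrected query:
SELECT id, kind, account FROM transactions WHERE account = 'ACC-105'

Result:
id | kind     | account
---+----------+--------
3  | interest | ACC-105
6  | interest | ACC-105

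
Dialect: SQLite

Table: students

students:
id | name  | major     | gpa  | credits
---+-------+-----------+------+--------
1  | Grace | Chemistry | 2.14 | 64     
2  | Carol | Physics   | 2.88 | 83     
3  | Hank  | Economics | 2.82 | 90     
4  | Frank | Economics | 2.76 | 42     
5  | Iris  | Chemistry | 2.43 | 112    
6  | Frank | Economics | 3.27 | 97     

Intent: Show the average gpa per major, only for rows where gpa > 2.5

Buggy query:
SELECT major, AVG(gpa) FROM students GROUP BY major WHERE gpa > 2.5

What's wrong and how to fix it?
Bug: WHERE cannot follow GROUP BY

Fix: Place WHERE between FROM and GROUP BY

Corrected query:
SELECT major, AVG(gpa) FROM students WHERE gpa > 2.5 GROUP BY major

Result:
major     | AVG(gpa)
----------+---------
Economics | 2.95    
Physics   | 2.88    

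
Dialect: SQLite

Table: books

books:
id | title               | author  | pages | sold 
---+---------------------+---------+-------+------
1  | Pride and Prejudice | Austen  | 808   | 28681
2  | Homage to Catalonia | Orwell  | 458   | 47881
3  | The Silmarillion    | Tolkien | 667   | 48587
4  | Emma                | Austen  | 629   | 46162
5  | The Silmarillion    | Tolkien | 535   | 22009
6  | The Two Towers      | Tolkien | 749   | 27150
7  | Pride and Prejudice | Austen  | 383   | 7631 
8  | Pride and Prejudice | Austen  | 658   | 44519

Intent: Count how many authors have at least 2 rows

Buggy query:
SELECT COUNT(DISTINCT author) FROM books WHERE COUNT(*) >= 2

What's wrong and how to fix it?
Bug: WHERE filters individual rows, not groups, so a group-level COUNT is invalid there

Fix: Use a subquery that GROUPs and filters with HAVING, then count its rows

Corrected query:
SELECT COUNT(*) FROM (SELECT author FROM books GROUP BY author HAVING COUNT(*) >= 2)

Result:
COUNT(*)
--------
2       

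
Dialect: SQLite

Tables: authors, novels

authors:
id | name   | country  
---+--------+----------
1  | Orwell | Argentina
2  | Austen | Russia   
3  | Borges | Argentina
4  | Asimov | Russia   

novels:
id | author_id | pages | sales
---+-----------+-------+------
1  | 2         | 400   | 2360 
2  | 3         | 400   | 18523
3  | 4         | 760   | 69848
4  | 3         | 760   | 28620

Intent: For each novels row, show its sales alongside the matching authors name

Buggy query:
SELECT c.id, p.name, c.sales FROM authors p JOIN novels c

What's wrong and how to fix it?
Bug: JOIN with no ON clause produces a cartesian product; every novels row pairs with every authors row

Fix: Specify the join condition linking the foreign key to the parent id

Corrected query:
SELECT c.id, p.name, c.sales FROM authors p JOIN novels c ON c.author_id = p.id

Result:
id | name   | sales
---+--------+------
1  | Austen | 2360 
2  | Borges | 18523
3  | Asimov | 69848
4  | Borges | 28620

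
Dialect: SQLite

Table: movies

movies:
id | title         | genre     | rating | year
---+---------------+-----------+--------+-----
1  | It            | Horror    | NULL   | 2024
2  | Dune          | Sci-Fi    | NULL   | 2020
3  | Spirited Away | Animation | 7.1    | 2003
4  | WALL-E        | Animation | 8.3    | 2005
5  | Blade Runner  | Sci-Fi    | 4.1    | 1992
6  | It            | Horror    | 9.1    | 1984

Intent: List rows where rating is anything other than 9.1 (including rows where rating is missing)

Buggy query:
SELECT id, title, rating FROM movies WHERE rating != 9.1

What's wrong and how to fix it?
Bug: Inequality against NULL is unknown, not true; rows with NULL are dropped

Fix: Handle NULL separately with IS NULL alongside the inequality

Corrected query:
SELECT id, title, rating FROM movies WHERE rating != 9.1 OR rating IS NULL

Result:
id | title         | rating
---+---------------+-------
1  | It            | NULL  
2  | Dune          | NULL  
3  | Spirited Away | 7.1   
4  | WALL-E        | 8.3   
5  | Blade Runner  | 4.1   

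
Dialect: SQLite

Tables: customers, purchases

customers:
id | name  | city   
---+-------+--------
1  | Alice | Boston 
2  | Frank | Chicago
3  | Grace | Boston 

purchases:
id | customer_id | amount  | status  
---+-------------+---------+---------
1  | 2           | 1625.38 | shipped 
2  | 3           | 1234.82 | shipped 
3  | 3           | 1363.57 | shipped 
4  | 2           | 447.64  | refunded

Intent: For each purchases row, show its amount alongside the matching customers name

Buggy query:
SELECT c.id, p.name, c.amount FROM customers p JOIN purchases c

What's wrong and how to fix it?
Bug: Missing join condition: each purchases row is matched to all customers rows instead of just its own

Fix: Specify the join condition linking the foreign key to the parent id

Corrected query:
SELECT c.id, p.name, c.amount FROM customers p JOIN purchases c ON c.customer_id = p.id

Result:
id | name  | amount 
---+-------+--------
1  | Frank | 1625.38
2  | Grace | 1234.82
3  | Grace | 1363.57
4  | Frank | 447.64 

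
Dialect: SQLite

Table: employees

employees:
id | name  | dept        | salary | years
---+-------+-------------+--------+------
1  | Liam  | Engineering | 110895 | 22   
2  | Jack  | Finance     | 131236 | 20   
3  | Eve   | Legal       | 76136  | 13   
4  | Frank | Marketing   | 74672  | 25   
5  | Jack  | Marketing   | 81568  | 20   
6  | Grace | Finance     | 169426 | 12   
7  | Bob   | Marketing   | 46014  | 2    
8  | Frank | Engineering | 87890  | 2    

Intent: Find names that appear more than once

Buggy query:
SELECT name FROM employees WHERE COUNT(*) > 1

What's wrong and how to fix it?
Bug: WHERE can't reference COUNT(*); aggregates are computed after WHERE

Fix: Group first, then use HAVING for the count condition

Corrected query:
SELECT name FROM employees GROUP BY name HAVING COUNT(*) > 1

Result:
name 
-----
Frank
Jack 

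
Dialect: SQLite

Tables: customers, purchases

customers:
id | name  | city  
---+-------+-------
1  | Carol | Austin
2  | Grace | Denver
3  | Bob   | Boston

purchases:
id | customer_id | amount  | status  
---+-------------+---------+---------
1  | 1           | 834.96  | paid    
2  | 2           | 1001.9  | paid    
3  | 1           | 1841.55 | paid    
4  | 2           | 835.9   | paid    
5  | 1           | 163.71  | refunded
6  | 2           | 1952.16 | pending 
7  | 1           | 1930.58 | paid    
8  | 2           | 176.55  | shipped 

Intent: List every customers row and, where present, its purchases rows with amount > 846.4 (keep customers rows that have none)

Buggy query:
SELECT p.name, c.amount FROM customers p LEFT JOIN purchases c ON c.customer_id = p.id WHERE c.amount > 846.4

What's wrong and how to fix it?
Bug: Filtering c.amount in WHERE discards the NULL rows produced by LEFT JOIN, turning it into an inner join

Fix: Move the right-table condition into the ON clause so unmatched parents are kept

Corrected query:
SELECT p.name, c.amount FROM customers p LEFT JOIN purchases c ON c.customer_id = p.id AND c.amount > 846.4

Result:
name  | amount 
------+--------
Carol | 1841.55
Carol | 1930.58
Grace | 1001.9 
Grace | 1952.16
Bob   | NULL   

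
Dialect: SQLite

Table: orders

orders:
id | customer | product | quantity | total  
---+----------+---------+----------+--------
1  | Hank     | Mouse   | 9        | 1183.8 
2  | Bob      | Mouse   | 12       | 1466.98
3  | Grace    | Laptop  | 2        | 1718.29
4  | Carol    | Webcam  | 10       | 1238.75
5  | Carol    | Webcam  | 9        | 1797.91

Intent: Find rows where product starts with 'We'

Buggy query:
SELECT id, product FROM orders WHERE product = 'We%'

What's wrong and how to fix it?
Bug: '=' compares the literal string including the % character; pattern matching needs LIKE

Fix: Replace '=' with LIKE so 'We%' is treated as a pattern

Corrected query:
SELECT id, product FROM orders WHERE product LIKE 'We%'

Result:
id | product
---+--------
4  | Webcam 
5  | Webcam 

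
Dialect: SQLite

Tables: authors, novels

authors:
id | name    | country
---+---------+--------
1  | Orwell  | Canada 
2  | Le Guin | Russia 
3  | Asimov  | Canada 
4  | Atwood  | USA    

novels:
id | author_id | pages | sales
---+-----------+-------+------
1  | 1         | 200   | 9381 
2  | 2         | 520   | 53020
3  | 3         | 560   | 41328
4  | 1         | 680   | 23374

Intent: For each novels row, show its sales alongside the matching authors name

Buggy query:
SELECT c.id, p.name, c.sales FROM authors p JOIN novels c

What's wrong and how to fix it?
Bug: JOIN with no ON clause produces a cartesian product; every novels row pairs with every authors row

Fix: Add ON c.author_id = p.id to the JOIN

Corrected query:
SELECT c.id, p.name, c.sales FROM authors p JOIN novels c ON c.author_id = p.id

Result:
id | name    | sales
---+---------+------
1  | Orwell  | 9381 
2  | Le Guin | 53020
3  | Asimov  | 41328
4  | Orwell  | 23374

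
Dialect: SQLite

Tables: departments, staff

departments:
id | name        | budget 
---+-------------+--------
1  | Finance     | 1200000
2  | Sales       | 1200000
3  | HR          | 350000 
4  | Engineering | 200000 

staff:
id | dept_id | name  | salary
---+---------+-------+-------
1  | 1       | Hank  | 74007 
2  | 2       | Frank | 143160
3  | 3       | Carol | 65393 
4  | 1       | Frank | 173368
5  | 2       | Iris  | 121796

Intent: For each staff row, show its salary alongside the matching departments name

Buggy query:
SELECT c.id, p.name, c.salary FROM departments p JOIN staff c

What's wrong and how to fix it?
Bug: JOIN with no ON clause produces a cartesian product; every staff row pairs with every departments row

Fix: Specify the join condition linking the foreign key to the parent id

Corrected query:
SELECT c.id, p.name, c.salary FROM departments p JOIN staff c ON c.dept_id = p.id

Result:
id | name    | salary
---+---------+-------
1  | Finance | 74007 
2  | Sales   | 143160
3  | HR      | 65393 
4  | Finance | 173368
5  | Sales   | 121796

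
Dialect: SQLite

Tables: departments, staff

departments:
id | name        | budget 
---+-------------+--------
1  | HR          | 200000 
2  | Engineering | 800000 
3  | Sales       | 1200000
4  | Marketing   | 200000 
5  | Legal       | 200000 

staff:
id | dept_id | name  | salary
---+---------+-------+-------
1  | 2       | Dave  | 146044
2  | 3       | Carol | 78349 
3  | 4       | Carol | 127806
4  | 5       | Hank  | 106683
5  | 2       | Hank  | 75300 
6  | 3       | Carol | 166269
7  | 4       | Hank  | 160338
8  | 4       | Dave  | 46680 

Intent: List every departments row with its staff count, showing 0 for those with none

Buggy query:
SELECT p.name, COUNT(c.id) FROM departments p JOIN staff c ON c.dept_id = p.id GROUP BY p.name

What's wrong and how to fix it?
Bug: An inner join excludes parents with zero children

Fix: Use LEFT JOIN so parents without children still appear (COUNT(c.id) gives 0)

Corrected query:
SELECT p.name, COUNT(c.id) FROM departments p LEFT JOIN staff c ON c.dept_id = p.id GROUP BY p.name

Result:
name        | COUNT(c.id)
------------+------------
Engineering | 2          
HR          | 0          
Legal       | 1          
Marketing   | 3          
Sales       | 2          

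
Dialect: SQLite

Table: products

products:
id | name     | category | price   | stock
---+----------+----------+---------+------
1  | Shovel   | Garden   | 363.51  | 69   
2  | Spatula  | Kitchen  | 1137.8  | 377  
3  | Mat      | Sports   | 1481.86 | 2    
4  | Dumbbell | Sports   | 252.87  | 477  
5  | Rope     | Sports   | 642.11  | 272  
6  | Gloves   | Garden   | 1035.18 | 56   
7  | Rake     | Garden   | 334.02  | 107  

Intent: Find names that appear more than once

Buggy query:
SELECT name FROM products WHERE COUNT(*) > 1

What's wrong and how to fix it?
Bug: COUNT(*) is an aggregate and cannot be used in WHERE

Fix: GROUP BY name, then filter groups with HAVING COUNT(*) > 1

Corrected query:
SELECT name FROM products GROUP BY name HAVING COUNT(*) > 1

Result:
(no rows)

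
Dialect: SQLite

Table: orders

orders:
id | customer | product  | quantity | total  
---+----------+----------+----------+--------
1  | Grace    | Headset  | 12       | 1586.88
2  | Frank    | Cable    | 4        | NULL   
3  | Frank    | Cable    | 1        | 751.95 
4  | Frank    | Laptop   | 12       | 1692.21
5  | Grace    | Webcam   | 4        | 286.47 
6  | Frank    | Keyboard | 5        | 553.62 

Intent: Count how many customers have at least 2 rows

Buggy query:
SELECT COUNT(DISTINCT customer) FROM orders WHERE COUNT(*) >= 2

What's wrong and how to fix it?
Bug: COUNT(*) cannot appear in WHERE; the per-group count doesn't exist yet

Fix: Group first with HAVING COUNT(*) >= 2, then COUNT the resulting groups

Corrected query:
SELECT COUNT(*) FROM (SELECT customer FROM orders GROUP BY customer HAVING COUNT(*) >= 2)

Result:
COUNT(*)
--------
2       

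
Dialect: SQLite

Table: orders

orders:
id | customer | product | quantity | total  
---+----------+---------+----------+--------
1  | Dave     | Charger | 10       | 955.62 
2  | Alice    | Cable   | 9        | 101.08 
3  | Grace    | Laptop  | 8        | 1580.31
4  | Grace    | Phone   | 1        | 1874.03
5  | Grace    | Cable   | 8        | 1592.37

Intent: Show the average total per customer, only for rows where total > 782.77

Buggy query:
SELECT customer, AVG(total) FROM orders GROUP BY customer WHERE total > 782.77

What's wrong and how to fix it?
Bug: Row-level WHERE must come before GROUP BY in the clause order

Fix: Move the WHERE clause before GROUP BY

Corrected query:
SELECT customer, AVG(total) FROM orders WHERE total > 782.77 GROUP BY customer

Result:
customer | AVG(total) 
---------+------------
Dave     | 955.62     
Grace    | 1682.236667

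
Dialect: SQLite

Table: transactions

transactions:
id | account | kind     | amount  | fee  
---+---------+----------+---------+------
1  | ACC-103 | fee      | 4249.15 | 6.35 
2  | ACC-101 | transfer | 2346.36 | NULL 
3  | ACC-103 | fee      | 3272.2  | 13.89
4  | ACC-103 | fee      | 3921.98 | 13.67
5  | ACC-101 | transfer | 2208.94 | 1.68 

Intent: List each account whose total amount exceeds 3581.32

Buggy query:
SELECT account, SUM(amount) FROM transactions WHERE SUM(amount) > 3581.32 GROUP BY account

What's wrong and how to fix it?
Bug: Aggregate functions cannot appear in a WHERE clause

Fix: Use HAVING (which filters groups after aggregation) instead of WHERE

Corrected query:
SELECT account, SUM(amount) FROM transactions GROUP BY account HAVING SUM(amount) > 3581.32

Result:
account | SUM(amount)
--------+------------
ACC-101 | 4555.3     
ACC-103 | 11443.33   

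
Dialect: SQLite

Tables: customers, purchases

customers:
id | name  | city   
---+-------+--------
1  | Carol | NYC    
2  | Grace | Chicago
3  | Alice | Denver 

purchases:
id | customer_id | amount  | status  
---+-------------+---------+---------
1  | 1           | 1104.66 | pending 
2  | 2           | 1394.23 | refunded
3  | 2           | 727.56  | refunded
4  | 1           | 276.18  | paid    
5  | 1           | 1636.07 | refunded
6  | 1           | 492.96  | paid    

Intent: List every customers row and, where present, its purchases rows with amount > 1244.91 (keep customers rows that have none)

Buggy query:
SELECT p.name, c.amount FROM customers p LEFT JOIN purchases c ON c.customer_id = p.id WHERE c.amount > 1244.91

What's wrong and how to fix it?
Bug: A WHERE condition on the right-hand table after LEFT JOIN drops unmatched parents

Fix: Put 'c.amount > 1244.91' in the JOIN's ON clause instead of WHERE

Corrected query:
SELECT p.name, c.amount FROM customers p LEFT JOIN purchases c ON c.customer_id = p.id AND c.amount > 1244.91

Result:
name  | amount 
------+--------
Carol | 1636.07
Grace | 1394.23
Alice | NULL   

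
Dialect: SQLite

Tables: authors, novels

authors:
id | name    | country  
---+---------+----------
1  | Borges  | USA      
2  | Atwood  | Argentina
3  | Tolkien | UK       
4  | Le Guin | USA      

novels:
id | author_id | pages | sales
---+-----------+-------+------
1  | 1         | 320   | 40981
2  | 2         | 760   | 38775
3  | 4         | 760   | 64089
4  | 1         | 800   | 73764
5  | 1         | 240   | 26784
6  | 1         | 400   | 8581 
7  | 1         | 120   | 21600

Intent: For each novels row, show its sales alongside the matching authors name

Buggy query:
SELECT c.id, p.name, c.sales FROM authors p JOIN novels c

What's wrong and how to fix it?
Bug: JOIN with no ON clause produces a cartesian product; every novels row pairs with every authors row

Fix: Specify the join condition linking the foreign key to the parent id

Corrected query:
SELECT c.id, p.name, c.sales FROM authors p JOIN novels c ON c.author_id = p.id

Result:
id | name    | sales
---+---------+------
1  | Borges  | 40981
2  | Atwood  | 38775
3  | Le Guin | 64089
4  | Borges  | 73764
5  | Borges  | 26784
6  | Borges  | 8581 
7  | Borges  | 21600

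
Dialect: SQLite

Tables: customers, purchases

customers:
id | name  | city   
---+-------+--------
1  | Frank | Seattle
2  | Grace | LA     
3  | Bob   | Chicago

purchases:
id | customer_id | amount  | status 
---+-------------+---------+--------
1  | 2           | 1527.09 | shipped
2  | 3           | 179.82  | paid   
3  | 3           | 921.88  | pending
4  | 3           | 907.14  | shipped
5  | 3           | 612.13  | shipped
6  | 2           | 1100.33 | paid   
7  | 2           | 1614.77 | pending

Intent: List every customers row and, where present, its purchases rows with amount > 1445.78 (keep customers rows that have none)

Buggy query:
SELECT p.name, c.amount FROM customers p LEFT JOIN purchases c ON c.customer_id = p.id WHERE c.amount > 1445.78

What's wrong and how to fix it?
Bug: A WHERE condition on the right-hand table after LEFT JOIN drops unmatched parents

Fix: Move the right-table condition into the ON clause so unmatched parents are kept

Corrected query:
SELECT p.name, c.amount FROM customers p LEFT JOIN purchases c ON c.customer_id = p.id AND c.amount > 1445.78

Result:
name  | amount 
------+--------
Frank | NULL   
Grace | 1527.09
Grace | 1614.77
Bob   | NULL   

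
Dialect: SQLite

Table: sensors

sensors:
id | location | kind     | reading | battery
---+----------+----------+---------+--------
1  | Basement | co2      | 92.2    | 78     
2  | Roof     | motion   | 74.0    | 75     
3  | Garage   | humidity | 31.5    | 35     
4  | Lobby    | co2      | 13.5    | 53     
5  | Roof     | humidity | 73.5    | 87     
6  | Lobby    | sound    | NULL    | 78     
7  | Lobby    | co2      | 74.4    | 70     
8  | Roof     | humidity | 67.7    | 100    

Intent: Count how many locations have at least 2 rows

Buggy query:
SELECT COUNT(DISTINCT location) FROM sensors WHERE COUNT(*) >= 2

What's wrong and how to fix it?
Bug: WHERE filters individual rows, not groups, so a group-level COUNT is invalid there

Fix: Use a subquery that GROUPs and filters with HAVING, then count its rows

Corrected query:
SELECT COUNT(*) FROM (SELECT location FROM sensors GROUP BY location HAVING COUNT(*) >= 2)

Result:
COUNT(*)
--------
2       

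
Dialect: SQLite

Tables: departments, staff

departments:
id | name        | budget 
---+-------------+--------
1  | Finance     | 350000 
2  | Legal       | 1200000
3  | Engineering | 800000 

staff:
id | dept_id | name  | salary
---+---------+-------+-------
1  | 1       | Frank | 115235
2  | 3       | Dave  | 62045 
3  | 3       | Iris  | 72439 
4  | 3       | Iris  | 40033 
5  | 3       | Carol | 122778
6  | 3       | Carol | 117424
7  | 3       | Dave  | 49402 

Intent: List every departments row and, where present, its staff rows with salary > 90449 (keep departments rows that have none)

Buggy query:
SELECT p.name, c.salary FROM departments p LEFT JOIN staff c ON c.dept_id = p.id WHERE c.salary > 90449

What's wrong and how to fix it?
Bug: Filtering c.salary in WHERE discards the NULL rows produced by LEFT JOIN, turning it into an inner join

Fix: Put 'c.salary > 90449' in the JOIN's ON clause instead of WHERE

Corrected query:
SELECT p.name, c.salary FROM departments p LEFT JOIN staff c ON c.dept_id = p.id AND c.salary > 90449

Result:
name        | salary
------------+-------
Finance     | 115235
Legal       | NULL  
Engineering | 117424
Engineering | 122778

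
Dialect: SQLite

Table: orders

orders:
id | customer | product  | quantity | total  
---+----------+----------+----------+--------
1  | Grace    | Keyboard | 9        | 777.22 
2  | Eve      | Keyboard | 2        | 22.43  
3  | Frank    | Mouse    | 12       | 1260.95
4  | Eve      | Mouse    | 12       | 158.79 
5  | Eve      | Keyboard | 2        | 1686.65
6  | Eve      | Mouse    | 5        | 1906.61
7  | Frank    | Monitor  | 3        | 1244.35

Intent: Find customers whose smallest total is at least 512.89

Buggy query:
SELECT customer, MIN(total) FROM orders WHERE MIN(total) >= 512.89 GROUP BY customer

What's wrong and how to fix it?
Bug: MIN() in WHERE is a misuse of aggregate

Fix: Replace WHERE with HAVING after the GROUP BY

Corrected query:
SELECT customer, MIN(total) FROM orders GROUP BY customer HAVING MIN(total) >= 512.89

Result:
customer | MIN(total)
---------+-----------
Frank    | 1244.35   
Grace    | 777.22    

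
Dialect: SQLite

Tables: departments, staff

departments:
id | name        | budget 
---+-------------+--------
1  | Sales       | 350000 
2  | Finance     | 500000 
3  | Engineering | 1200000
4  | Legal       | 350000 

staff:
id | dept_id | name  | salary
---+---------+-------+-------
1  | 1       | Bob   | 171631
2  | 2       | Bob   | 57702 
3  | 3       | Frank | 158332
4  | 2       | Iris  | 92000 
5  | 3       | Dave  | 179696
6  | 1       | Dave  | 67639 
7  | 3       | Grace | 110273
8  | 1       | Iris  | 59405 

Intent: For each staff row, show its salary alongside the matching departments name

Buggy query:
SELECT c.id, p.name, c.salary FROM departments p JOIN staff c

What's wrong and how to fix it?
Bug: Missing join condition: each staff row is matched to all departments rows instead of just its own

Fix: Specify the join condition linking the foreign key to the parent id

Corrected query:
SELECT c.id, p.name, c.salary FROM departments p JOIN staff c ON c.dept_id = p.id

Result:
id | name        | salary
---+-------------+-------
1  | Sales       | 171631
2  | Finance     | 57702 
3  | Engineering | 158332
4  | Finance     | 92000 
5  | Engineering | 179696
6  | Sales       | 67639 
7  | Engineering | 110273
8  | Sales       | 59405 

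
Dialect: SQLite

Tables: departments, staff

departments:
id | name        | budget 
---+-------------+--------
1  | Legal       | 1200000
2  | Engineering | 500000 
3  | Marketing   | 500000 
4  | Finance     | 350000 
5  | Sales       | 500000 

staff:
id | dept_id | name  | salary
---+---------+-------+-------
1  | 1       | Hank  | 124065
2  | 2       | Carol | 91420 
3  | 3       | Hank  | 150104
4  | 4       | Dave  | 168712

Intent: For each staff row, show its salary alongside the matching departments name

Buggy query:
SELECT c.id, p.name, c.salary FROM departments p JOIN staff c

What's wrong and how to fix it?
Bug: JOIN with no ON clause produces a cartesian product; every staff row pairs with every departments row

Fix: Specify the join condition linking the foreign key to the parent id

Corrected query:
SELECT c.id, p.name, c.salary FROM departments p JOIN staff c ON c.dept_id = p.id

Result:
id | name        | salary
---+-------------+-------
1  | Legal       | 124065
2  | Engineering | 91420 
3  | Marketing   | 150104
4  | Finance     | 168712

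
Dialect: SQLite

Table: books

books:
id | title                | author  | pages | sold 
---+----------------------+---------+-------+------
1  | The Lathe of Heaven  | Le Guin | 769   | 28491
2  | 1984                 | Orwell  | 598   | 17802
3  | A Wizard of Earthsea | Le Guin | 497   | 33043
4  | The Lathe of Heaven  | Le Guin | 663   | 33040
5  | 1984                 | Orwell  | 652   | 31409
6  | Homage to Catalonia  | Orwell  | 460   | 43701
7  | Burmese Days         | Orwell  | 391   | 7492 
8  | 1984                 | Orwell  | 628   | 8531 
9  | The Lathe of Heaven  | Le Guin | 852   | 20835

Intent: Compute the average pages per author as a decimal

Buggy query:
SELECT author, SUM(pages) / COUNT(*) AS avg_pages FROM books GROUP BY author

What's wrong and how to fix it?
Bug: Both operands are integers, so '/' performs integer division and truncates

Fix: Cast one side to REAL so the division keeps the fractional part

Corrected query:
SELECT author, SUM(pages) * 1.0 / COUNT(*) AS avg_pages FROM books GROUP BY author

Result:
author  | avg_pages
--------+----------
Le Guin | 695.25   
Orwell  | 545.8    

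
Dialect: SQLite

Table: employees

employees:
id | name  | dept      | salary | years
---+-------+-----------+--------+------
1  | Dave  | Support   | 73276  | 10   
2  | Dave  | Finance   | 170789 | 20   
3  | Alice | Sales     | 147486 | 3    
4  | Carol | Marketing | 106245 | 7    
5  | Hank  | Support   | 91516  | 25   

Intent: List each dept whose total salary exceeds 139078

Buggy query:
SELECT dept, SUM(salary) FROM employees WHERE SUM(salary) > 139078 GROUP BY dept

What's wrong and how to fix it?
Bug: Aggregate functions cannot appear in a WHERE clause

Fix: Use HAVING (which filters groups after aggregation) instead of WHERE

Corrected query:
SELECT dept, SUM(salary) FROM employees GROUP BY dept HAVING SUM(salary) > 139078

Result:
dept    | SUM(salary)
--------+------------
Finance | 170789     
Sales   | 147486     
Support | 164792     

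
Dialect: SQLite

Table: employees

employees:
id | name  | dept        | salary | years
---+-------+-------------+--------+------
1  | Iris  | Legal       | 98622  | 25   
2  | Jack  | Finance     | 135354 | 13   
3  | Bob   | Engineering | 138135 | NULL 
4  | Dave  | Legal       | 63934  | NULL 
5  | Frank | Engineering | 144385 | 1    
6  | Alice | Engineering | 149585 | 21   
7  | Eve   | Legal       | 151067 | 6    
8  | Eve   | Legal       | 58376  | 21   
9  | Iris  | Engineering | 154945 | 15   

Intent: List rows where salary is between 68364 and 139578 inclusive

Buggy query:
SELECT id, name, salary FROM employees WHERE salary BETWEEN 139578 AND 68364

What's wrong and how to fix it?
Bug: The bounds are reversed; BETWEEN a AND b requires a <= b to match anything

Fix: Write BETWEEN 68364 AND 139578

Corrected query:
SELECT id, name, salary FROM employees WHERE salary BETWEEN 68364 AND 139578

Result:
id | name | salary
---+------+-------
1  | Iris | 98622 
2  | Jack | 135354
3  | Bob  | 138135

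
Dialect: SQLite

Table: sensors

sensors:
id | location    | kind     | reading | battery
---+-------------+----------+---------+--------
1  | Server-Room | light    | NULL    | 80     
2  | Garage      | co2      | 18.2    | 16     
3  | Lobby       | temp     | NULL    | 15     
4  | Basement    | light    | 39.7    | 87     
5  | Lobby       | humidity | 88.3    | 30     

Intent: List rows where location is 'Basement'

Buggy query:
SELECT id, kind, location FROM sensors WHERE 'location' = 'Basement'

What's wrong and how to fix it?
Bug: Single quotes denote string literals in SQL; the column name is being compared as a constant string

Fix: Remove the quotes around the column name (or use double quotes for an identifier)

Corrected query:
SELECT id, kind, location FROM sensors WHERE location = 'Basement'

Result:
id | kind  | location
---+-------+---------
4  | light | Basement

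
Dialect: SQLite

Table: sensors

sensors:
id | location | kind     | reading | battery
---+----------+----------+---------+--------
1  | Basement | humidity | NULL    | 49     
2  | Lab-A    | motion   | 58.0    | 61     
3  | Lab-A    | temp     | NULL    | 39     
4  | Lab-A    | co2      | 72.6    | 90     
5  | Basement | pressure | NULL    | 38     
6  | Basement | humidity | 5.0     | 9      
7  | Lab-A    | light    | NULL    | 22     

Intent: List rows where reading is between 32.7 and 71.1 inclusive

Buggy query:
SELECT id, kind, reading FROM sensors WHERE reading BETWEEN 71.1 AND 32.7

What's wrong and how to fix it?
Bug: The bounds are reversed; BETWEEN a AND b requires a <= b to match anything

Fix: Write BETWEEN 32.7 AND 71.1

Corrected query:
SELECT id, kind, reading FROM sensors WHERE reading BETWEEN 32.7 AND 71.1

Result:
id | kind   | reading
---+--------+--------
2  | motion | 58     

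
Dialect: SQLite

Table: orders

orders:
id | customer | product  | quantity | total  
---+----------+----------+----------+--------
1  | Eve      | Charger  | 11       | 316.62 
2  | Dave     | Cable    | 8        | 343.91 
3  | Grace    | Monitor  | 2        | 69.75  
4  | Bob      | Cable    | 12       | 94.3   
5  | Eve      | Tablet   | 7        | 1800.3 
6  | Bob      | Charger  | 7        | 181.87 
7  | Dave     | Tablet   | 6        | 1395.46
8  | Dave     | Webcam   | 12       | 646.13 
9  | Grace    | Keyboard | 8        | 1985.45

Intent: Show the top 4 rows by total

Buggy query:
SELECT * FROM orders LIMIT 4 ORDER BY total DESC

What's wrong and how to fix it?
Bug: ORDER BY cannot follow LIMIT; LIMIT is the final clause

Fix: Swap the clauses: ORDER BY first, then LIMIT

Corrected query:
SELECT * FROM orders ORDER BY total DESC LIMIT 4

Result:
id | customer | product  | quantity | total  
---+----------+----------+----------+--------
9  | Grace    | Keyboard | 8        | 1985.45
5  | Eve      | Tablet   | 7        | 1800.3 
7  | Dave     | Tablet   | 6        | 1395.46
8  | Dave     | Webcam   | 12       | 646.13 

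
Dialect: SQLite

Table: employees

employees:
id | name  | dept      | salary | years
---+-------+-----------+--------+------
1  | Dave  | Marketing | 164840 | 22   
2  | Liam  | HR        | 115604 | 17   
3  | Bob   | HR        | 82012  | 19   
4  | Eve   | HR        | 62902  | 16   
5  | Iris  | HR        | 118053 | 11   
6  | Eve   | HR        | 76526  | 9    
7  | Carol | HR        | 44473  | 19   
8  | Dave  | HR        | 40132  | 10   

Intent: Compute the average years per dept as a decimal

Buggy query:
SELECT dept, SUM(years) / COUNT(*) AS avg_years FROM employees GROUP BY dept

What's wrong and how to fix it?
Bug: SUM(years) and COUNT(*) are both integers; the division truncates the fractional part

Fix: Cast one side to REAL so the division keeps the fractional part

Corrected query:
SELECT dept, SUM(years) * 1.0 / COUNT(*) AS avg_years FROM employees GROUP BY dept

Result:
dept      | avg_years
----------+----------
HR        | 14.428571
Marketing | 22       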